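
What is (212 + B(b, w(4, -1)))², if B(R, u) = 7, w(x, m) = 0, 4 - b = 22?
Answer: 47961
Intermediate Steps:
b = -18 (b = 4 - 1*22 = 4 - 22 = -18)
(212 + B(b, w(4, -1)))² = (212 + 7)² = 219² = 47961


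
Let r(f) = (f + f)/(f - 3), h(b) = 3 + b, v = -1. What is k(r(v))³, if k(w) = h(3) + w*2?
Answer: 343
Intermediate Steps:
r(f) = 2*f/(-3 + f) (r(f) = (2*f)/(-3 + f) = 2*f/(-3 + f))
k(w) = 6 + 2*w (k(w) = (3 + 3) + w*2 = 6 + 2*w)
k(r(v))³ = (6 + 2*(2*(-1)/(-3 - 1)))³ = (6 + 2*(2*(-1)/(-4)))³ = (6 + 2*(2*(-1)*(-¼)))³ = (6 + 2*(½))³ = (6 + 1)³ = 7³ = 343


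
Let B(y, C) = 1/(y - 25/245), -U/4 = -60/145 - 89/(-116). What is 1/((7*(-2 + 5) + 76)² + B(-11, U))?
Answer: 544/5118447 ≈ 0.00010628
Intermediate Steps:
U = -41/29 (U = -4*(-60/145 - 89/(-116)) = -4*(-60*1/145 - 89*(-1/116)) = -4*(-12/29 + 89/116) = -4*41/116 = -41/29 ≈ -1.4138)
B(y, C) = 1/(-5/49 + y) (B(y, C) = 1/(y - 25*1/245) = 1/(y - 5/49) = 1/(-5/49 + y))
1/((7*(-2 + 5) + 76)² + B(-11, U)) = 1/((7*(-2 + 5) + 76)² + 49/(-5 + 49*(-11))) = 1/((7*3 + 76)² + 49/(-5 - 539)) = 1/((21 + 76)² + 49/(-544)) = 1/(97² + 49*(-1/544)) = 1/(9409 - 49/544) = 1/(5118447/544) = 544/5118447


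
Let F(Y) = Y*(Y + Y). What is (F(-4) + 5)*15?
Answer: 555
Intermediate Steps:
F(Y) = 2*Y**2 (F(Y) = Y*(2*Y) = 2*Y**2)
(F(-4) + 5)*15 = (2*(-4)**2 + 5)*15 = (2*16 + 5)*15 = (32 + 5)*15 = 37*15 = 555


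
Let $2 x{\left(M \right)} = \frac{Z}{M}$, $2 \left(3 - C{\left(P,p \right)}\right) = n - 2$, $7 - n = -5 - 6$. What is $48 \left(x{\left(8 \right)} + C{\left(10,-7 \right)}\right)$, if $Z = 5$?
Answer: $-225$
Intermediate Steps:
$n = 18$ ($n = 7 - \left(-5 - 6\right) = 7 - -11 = 7 + 11 = 18$)
$C{\left(P,p \right)} = -5$ ($C{\left(P,p \right)} = 3 - \frac{18 - 2}{2} = 3 - 8 = -5$)
$x{\left(M \right)} = \frac{5}{2 M}$ ($x{\left(M \right)} = \frac{5 \frac{1}{M}}{2} = \frac{5}{2 M}$)
$48 \left(x{\left(8 \right)} + C{\left(10,-7 \right)}\right) = 48 \left(\frac{5}{2 \cdot 8} - 5\right) = 48 \left(\frac{5}{2} \cdot \frac{1}{8} - 5\right) = 48 \left(\frac{5}{16} - 5\right) = 48 \left(- \frac{75}{16}\right) = -225$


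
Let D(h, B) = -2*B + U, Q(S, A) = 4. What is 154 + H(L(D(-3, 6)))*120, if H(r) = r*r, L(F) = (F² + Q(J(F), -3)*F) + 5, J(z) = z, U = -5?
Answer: 6129274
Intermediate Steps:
D(h, B) = -5 - 2*B (D(h, B) = -2*B - 5 = -5 - 2*B)
L(F) = 5 + F² + 4*F (L(F) = (F² + 4*F) + 5 = 5 + F² + 4*F)
H(r) = r²
154 + H(L(D(-3, 6)))*120 = 154 + (5 + (-5 - 2*6)² + 4*(-5 - 2*6))²*120 = 154 + (5 + (-5 - 12)² + 4*(-5 - 12))²*120 = 154 + (5 + (-17)² + 4*(-17))²*120 = 154 + (5 + 289 - 68)²*120 = 154 + 226²*120 = 154 + 51076*120 = 154 + 6129120 = 6129274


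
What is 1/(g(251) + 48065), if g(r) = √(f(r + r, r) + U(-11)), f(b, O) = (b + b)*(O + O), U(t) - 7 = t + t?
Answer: 48065/2309740232 - √503993/2309740232 ≈ 2.0502e-5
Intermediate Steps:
U(t) = 7 + 2*t (U(t) = 7 + (t + t) = 7 + 2*t)
f(b, O) = 4*O*b (f(b, O) = (2*b)*(2*O) = 4*O*b)
g(r) = √(-15 + 8*r²) (g(r) = √(4*r*(r + r) + (7 + 2*(-11))) = √(4*r*(2*r) + (7 - 22)) = √(8*r² - 15) = √(-15 + 8*r²))
1/(g(251) + 48065) = 1/(√(-15 + 8*251²) + 48065) = 1/(√(-15 + 8*63001) + 48065) = 1/(√(-15 + 504008) + 48065) = 1/(√503993 + 48065) = 1/(48065 + √503993)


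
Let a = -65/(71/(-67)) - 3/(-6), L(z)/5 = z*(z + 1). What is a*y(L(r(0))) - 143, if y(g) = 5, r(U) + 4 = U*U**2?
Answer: 23599/142 ≈ 166.19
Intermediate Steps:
r(U) = -4 + U**3 (r(U) = -4 + U*U**2 = -4 + U**3)
L(z) = 5*z*(1 + z) (L(z) = 5*(z*(z + 1)) = 5*(z*(1 + z)) = 5*z*(1 + z))
a = 8781/142 (a = -65/(71*(-1/67)) - 3*(-1/6) = -65/(-71/67) + 1/2 = -65*(-67/71) + 1/2 = 4355/71 + 1/2 = 8781/142 ≈ 61.838)
a*y(L(r(0))) - 143 = (8781/142)*5 - 143 = 43905/142 - 143 = 23599/142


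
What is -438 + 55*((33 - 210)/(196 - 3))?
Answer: -94269/193 ≈ -488.44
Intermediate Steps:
-438 + 55*((33 - 210)/(196 - 3)) = -438 + 55*(-177/193) = -438 - 9735/193 = -94269/193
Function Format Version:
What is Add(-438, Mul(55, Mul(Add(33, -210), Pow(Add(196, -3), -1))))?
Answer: Rational(-94269, 193) ≈ -488.44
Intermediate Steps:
Add(-438, Mul(55, Mul(Add(33, -210), Pow(Add(196, -3), -1)))) = Add(-438, Mul(55, Mul(-177, Pow(193, -1)))) = Add(-438, Mul(55, Mul(-177, Rational(1, 193)))) = Add(-438, Mul(55, Rational(-177, 193))) = Add(-438, Rational(-9735, 193)) = Rational(-94269, 193)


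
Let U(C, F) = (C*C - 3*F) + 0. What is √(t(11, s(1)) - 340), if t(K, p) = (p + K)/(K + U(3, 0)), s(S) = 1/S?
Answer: I*√8485/5 ≈ 18.423*I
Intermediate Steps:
U(C, F) = C² - 3*F (U(C, F) = (C² - 3*F) + 0 = C² - 3*F)
t(K, p) = (K + p)/(9 + K) (t(K, p) = (p + K)/(K + (3² - 3*0)) = (K + p)/(K + (9 + 0)) = (K + p)/(K + 9) = (K + p)/(9 + K))
√(t(11, s(1)) - 340) = √((11 + 1/1)/(9 + 11) - 340) = √((11 + 1)/20 - 340) = √((1/20)*12 - 340) = √(⅗ - 340) = √(-1697/5) = I*√8485/5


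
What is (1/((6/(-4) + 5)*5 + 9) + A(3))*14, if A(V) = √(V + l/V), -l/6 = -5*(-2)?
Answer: 28/53 + 14*I*√17 ≈ 0.5283 + 57.723*I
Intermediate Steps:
l = -60 (l = -(-30)*(-2) = -6*10 = -60)
A(V) = √(V - 60/V)
(1/((6/(-4) + 5)*5 + 9) + A(3))*14 = (1/((6/(-4) + 5)*5 + 9) + √(3 - 60/3))*14 = (1/((6*(-¼) + 5)*5 + 9) + √(3 - 60*⅓))*14 = (1/((-3/2 + 5)*5 + 9) + √(3 - 20))*14 = (1/((7/2)*5 + 9) + √(-17))*14 = (1/(35/2 + 9) + I*√17)*14 = (1/(53/2) + I*√17)*14 = (2/53 + I*√17)*14 = 28/53 + 14*I*√17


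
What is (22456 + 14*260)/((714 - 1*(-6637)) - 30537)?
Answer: -13048/11593 ≈ -1.1255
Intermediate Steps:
(22456 + 14*260)/((714 - 1*(-6637)) - 30537) = (22456 + 3640)/((714 + 6637) - 30537) = 26096/(7351 - 30537) = 26096/(-23186) = 26096*(-1/23186) = -13048/11593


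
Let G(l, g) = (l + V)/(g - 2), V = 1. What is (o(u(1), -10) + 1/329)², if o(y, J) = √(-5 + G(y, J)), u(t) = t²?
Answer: -3355465/649446 + I*√186/987 ≈ -5.1667 + 0.013818*I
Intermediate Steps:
G(l, g) = (1 + l)/(-2 + g) (G(l, g) = (l + 1)/(g - 2) = (1 + l)/(-2 + g))
o(y, J) = √(-5 + (1 + y)/(-2 + J))
(o(u(1), -10) + 1/329)² = (√((11 + 1² - 5*(-10))/(-2 - 10)) + 1/329)² = (√((11 + 1 + 50)/(-12)) + 1/329)² = (√(-1/12*62) + 1/329)² = (√(-31/6) + 1/329)² = (I*√186/6 + 1/329)² = (1/329 + I*√186/6)²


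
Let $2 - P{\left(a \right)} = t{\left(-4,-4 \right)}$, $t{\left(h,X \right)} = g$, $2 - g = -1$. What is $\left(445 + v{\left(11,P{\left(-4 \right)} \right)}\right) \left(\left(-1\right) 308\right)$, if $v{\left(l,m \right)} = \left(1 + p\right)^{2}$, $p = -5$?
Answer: $-141988$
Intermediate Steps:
$g = 3$ ($g = 2 - -1 = 2 + 1 = 3$)
$t{\left(h,X \right)} = 3$
$P{\left(a \right)} = -1$ ($P{\left(a \right)} = 2 - 3 = -1$)
$v{\left(l,m \right)} = 16$ ($v{\left(l,m \right)} = \left(1 - 5\right)^{2} = \left(-4\right)^{2} = 16$)
$\left(445 + v{\left(11,P{\left(-4 \right)} \right)}\right) \left(\left(-1\right) 308\right) = \left(445 + 16\right) \left(\left(-1\right) 308\right) = 461 \left(-308\right) = -141988$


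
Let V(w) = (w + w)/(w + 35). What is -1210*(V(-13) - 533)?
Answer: 646360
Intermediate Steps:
V(w) = 2*w/(35 + w) (V(w) = (2*w)/(35 + w) = 2*w/(35 + w))
-1210*(V(-13) - 533) = -1210*(2*(-13)/(35 - 13) - 533) = -1210*(2*(-13)/22 - 533) = -1210*(2*(-13)*(1/22) - 533) = -1210*(-13/11 - 533) = -1210*(-5876/11) = 646360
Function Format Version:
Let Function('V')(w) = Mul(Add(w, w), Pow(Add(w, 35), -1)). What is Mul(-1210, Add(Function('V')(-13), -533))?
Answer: 646360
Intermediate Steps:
Function('V')(w) = Mul(2, w, Pow(Add(35, w), -1)) (Function('V')(w) = Mul(Mul(2, w), Pow(Add(35, w), -1)) = Mul(2, w, Pow(Add(35, w), -1)))
Mul(-1210, Add(Function('V')(-13), -533)) = Mul(-1210, Add(Mul(2, -13, Pow(Add(35, -13), -1)), -533)) = Mul(-1210, Add(Mul(2, -13, Pow(22, -1)), -533)) = Mul(-1210, Add(Mul(2, -13, Rational(1, 22)), -533)) = Mul(-1210, Add(Rational(-13, 11), -533)) = Mul(-1210, Rational(-5876, 11)) = 646360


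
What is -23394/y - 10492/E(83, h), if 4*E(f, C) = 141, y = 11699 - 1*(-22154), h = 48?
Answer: -1424041258/4773273 ≈ -298.34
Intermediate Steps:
y = 33853 (y = 11699 + 22154 = 33853)
E(f, C) = 141/4 (E(f, C) = (¼)*141 = 141/4)
-23394/y - 10492/E(83, h) = -23394/33853 - 10492/141/4 = -23394*1/33853 - 10492*4/141 = -23394/33853 - 41968/141 = -1424041258/4773273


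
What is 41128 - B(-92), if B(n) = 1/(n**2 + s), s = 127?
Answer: 353330647/8591 ≈ 41128.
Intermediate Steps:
B(n) = 1/(127 + n**2) (B(n) = 1/(n**2 + 127) = 1/(127 + n**2))
41128 - B(-92) = 41128 - 1/(127 + (-92)**2) = 41128 - 1/(127 + 8464) = 41128 - 1/8591 = 353330647/8591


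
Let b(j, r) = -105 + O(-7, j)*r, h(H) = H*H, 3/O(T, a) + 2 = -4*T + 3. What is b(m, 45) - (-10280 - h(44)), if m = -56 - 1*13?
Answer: 351354/29 ≈ 12116.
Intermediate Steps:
m = -69 (m = -56 - 13 = -69)
O(T, a) = 3/(1 - 4*T) (O(T, a) = 3/(-2 + (-4*T + 3)) = 3/(-2 + (3 - 4*T)) = 3/(1 - 4*T))
h(H) = H²
b(j, r) = -105 + 3*r/29 (b(j, r) = -105 + (-3/(-1 + 4*(-7)))*r = -105 + (-3/(-1 - 28))*r = -105 + (-3/(-29))*r = -105 + (-3*(-1/29))*r = -105 + 3*r/29)
b(m, 45) - (-10280 - h(44)) = (-105 + (3/29)*45) - (-10280 - 1*44²) = (-105 + 135/29) - (-10280 - 1*1936) = -2910/29 - (-10280 - 1936) = -2910/29 - 1*(-12216) = -2910/29 + 12216 = 351354/29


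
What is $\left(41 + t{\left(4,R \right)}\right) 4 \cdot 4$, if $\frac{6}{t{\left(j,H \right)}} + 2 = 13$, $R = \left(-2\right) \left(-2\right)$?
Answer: $\frac{7312}{11} \approx 664.73$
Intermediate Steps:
$R = 4$
$t{\left(j,H \right)} = \frac{6}{11}$ ($t{\left(j,H \right)} = \frac{6}{-2 + 13} = \frac{6}{11}$)
$\left(41 + t{\left(4,R \right)}\right) 4 \cdot 4 = \left(41 + \frac{6}{11}\right) 4 \cdot 4 = \frac{457}{11} \cdot 16 = \frac{7312}{11}$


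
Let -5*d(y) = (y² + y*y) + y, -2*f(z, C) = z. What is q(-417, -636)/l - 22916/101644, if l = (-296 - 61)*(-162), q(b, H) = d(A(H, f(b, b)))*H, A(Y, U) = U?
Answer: 78158749481/408227715 ≈ 191.46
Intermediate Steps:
f(z, C) = -z/2
d(y) = -2*y²/5 - y/5 (d(y) = -((y² + y*y) + y)/5 = -((y² + y²) + y)/5 = -(2*y² + y)/5 = -(y + 2*y²)/5 = -2*y²/5 - y/5)
q(b, H) = H*b*(1 - b)/10 (q(b, H) = (-(-b/2)*(1 + 2*(-b/2))/5)*H = (-(-b/2)*(1 - b)/5)*H = (b*(1 - b)/10)*H = H*b*(1 - b)/10)
l = 57834 (l = -357*(-162) = 57834)
q(-417, -636)/l - 22916/101644 = ((⅒)*(-636)*(-417)*(1 - 1*(-417)))/57834 - 22916/101644 = ((⅒)*(-636)*(-417)*(1 + 417))*(1/57834) - 22916*1/101644 = ((⅒)*(-636)*(-417)*418)*(1/57834) - 5729/25411 = (55429308/5)*(1/57834) - 5729/25411 = 3079406/16065 - 5729/25411 = 78158749481/408227715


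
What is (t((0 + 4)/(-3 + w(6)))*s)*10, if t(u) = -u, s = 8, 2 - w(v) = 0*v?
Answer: 320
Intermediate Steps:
w(v) = 2 (w(v) = 2 - 0*v = 2 - 1*0 = 2 + 0 = 2)
(t((0 + 4)/(-3 + w(6)))*s)*10 = (-(0 + 4)/(-3 + 2)*8)*10 = (-4/(-1)*8)*10 = (-4*(-1)*8)*10 = (-1*(-4)*8)*10 = (4*8)*10 = 32*10 = 320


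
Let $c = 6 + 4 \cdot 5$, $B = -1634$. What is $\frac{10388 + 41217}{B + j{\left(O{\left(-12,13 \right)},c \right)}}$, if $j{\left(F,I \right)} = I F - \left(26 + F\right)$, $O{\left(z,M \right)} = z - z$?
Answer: $- \frac{10321}{332} \approx -31.087$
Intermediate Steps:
$O{\left(z,M \right)} = 0$
$c = 26$ ($c = 6 + 20 = 26$)
$j{\left(F,I \right)} = -26 - F + F I$ ($j{\left(F,I \right)} = F I - \left(26 + F\right) = -26 - F + F I$)
$\frac{10388 + 41217}{B + j{\left(O{\left(-12,13 \right)},c \right)}} = \frac{10388 + 41217}{-1634 - 26} = \frac{51605}{-1634 + \left(-26 + 0 + 0\right)} = \frac{51605}{-1634 - 26} = \frac{51605}{-1660} = 51605 \left(- \frac{1}{1660}\right) = - \frac{10321}{332}$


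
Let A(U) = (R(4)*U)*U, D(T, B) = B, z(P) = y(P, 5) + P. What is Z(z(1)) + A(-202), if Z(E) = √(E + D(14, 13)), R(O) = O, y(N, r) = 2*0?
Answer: 163216 + √14 ≈ 1.6322e+5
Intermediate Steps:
y(N, r) = 0
z(P) = P (z(P) = 0 + P = P)
Z(E) = √(13 + E) (Z(E) = √(E + 13) = √(13 + E))
A(U) = 4*U² (A(U) = (4*U)*U = 4*U²)
Z(z(1)) + A(-202) = √(13 + 1) + 4*(-202)² = √14 + 4*40804 = √14 + 163216 = 163216 + √14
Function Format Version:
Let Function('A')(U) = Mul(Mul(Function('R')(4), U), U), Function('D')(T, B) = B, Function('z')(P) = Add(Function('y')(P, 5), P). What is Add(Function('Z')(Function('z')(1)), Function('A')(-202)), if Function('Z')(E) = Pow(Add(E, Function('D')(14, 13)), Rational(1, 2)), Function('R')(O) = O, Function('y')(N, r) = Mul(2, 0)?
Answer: Add(163216, Pow(14, Rational(1, 2))) ≈ 1.6322e+5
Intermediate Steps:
Function('y')(N, r) = 0
Function('z')(P) = P (Function('z')(P) = Add(0, P) = P)
Function('Z')(E) = Pow(Add(13, E), Rational(1, 2)) (Function('Z')(E) = Pow(Add(E, 13), Rational(1, 2)) = Pow(Add(13, E), Rational(1, 2)))
Function('A')(U) = Mul(4, Pow(U, 2)) (Function('A')(U) = Mul(Mul(4, U), U) = Mul(4, Pow(U, 2)))
Add(Function('Z')(Function('z')(1)), Function('A')(-202)) = Add(Pow(Add(13, 1), Rational(1, 2)), Mul(4, Pow(-202, 2))) = Add(Pow(14, Rational(1, 2)), Mul(4, 40804)) = Add(Pow(14, Rational(1, 2)), 163216) = Add(163216, Pow(14, Rational(1, 2)))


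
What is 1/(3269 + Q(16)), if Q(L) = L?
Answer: 1/3285 ≈ 0.00030441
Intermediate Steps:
1/(3269 + Q(16)) = 1/(3269 + 16) = 1/3285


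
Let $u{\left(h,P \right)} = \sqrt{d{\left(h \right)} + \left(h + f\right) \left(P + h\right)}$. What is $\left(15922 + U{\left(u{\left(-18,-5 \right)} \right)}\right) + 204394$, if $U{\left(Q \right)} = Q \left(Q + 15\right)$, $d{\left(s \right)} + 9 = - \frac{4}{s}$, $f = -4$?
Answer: $\frac{1987319}{9} + 25 \sqrt{179} \approx 2.2115 \cdot 10^{5}$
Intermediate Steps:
$d{\left(s \right)} = -9 - \frac{4}{s}$
$u{\left(h,P \right)} = \sqrt{-9 - \frac{4}{h} + \left(-4 + h\right) \left(P + h\right)}$ ($u{\left(h,P \right)} = \sqrt{\left(-9 - \frac{4}{h}\right) + \left(h - 4\right) \left(P + h\right)} = \sqrt{\left(-9 - \frac{4}{h}\right) + \left(-4 + h\right) \left(P + h\right)} = \sqrt{-9 - \frac{4}{h} + \left(-4 + h\right) \left(P + h\right)}$)
$U{\left(Q \right)} = Q \left(15 + Q\right)$
$\left(15922 + U{\left(u{\left(-18,-5 \right)} \right)}\right) + 204394 = \left(15922 + \sqrt{-9 + \left(-18\right)^{2} - -20 - -72 - \frac{4}{-18} - -90} \left(15 + \sqrt{-9 + \left(-18\right)^{2} - -20 - -72 - \frac{4}{-18} - -90}\right)\right) + 204394 = \left(15922 + \sqrt{-9 + 324 + 20 + 72 - - \frac{2}{9} + 90} \left(15 + \sqrt{-9 + 324 + 20 + 72 - - \frac{2}{9} + 90}\right)\right) + 204394 = \left(15922 + \sqrt{-9 + 324 + 20 + 72 + \frac{2}{9} + 90} \left(15 + \sqrt{-9 + 324 + 20 + 72 + \frac{2}{9} + 90}\right)\right) + 204394 = \left(15922 + \sqrt{\frac{4475}{9}} \left(15 + \sqrt{\frac{4475}{9}}\right)\right) + 204394 = \left(15922 + \frac{5 \sqrt{179}}{3} \left(15 + \frac{5 \sqrt{179}}{3}\right)\right) + 204394 = \left(15922 + \frac{5 \sqrt{179} \left(15 + \frac{5 \sqrt{179}}{3}\right)}{3}\right) + 204394 = 220316 + \frac{5 \sqrt{179} \left(15 + \frac{5 \sqrt{179}}{3}\right)}{3}$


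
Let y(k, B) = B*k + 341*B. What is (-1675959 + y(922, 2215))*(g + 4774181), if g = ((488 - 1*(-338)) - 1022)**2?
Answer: 5397741418842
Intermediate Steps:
y(k, B) = 341*B + B*k
g = 38416 (g = ((488 + 338) - 1022)**2 = (826 - 1022)**2 = (-196)**2 = 38416)
(-1675959 + y(922, 2215))*(g + 4774181) = (-1675959 + 2215*(341 + 922))*(38416 + 4774181) = (-1675959 + 2215*1263)*4812597 = (-1675959 + 2797545)*4812597 = 1121586*4812597 = 5397741418842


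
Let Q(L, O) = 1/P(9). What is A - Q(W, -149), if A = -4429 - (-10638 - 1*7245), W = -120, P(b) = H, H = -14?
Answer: 188357/14 ≈ 13454.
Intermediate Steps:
P(b) = -14
Q(L, O) = -1/14 (Q(L, O) = 1/(-14) = -1/14)
A = 13454 (A = -4429 - (-10638 - 7245) = -4429 - 1*(-17883) = -4429 + 17883 = 13454)
A - Q(W, -149) = 13454 - 1*(-1/14) = 13454 + 1/14 = 188357/14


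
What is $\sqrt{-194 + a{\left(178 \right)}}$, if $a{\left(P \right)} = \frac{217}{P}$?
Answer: $\frac{i \sqrt{6108070}}{178} \approx 13.885 i$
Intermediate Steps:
$\sqrt{-194 + a{\left(178 \right)}} = \sqrt{-194 + \frac{217}{178}} = \sqrt{- \frac{34315}{178}} = \frac{i \sqrt{6108070}}{178}$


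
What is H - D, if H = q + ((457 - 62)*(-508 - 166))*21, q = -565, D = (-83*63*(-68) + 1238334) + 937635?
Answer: -8122936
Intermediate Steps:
D = 2531541 (D = (-5229*(-68) + 1238334) + 937635 = (355572 + 1238334) + 937635 = 1593906 + 937635 = 2531541)
H = -5591395 (H = -565 + ((457 - 62)*(-508 - 166))*21 = -565 + (395*(-674))*21 = -565 - 266230*21 = -565 - 5590830 = -5591395)
H - D = -5591395 - 1*2531541 = -5591395 - 2531541 = -8122936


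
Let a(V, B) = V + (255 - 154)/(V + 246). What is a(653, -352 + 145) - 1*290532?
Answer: -260601120/899 ≈ -2.8988e+5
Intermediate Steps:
a(V, B) = V + 101/(246 + V)
a(653, -352 + 145) - 1*290532 = (101 + 653**2 + 246*653)/(246 + 653) - 1*290532 = (101 + 426409 + 160638)/899 - 290532 = (1/899)*587148 - 290532 = 587148/899 - 290532 = -260601120/899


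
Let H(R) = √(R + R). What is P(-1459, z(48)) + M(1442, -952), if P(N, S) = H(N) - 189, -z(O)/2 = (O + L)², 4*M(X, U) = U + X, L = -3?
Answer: -133/2 + I*√2918 ≈ -66.5 + 54.018*I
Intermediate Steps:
H(R) = √2*√R (H(R) = √(2*R) = √2*√R)
M(X, U) = U/4 + X/4 (M(X, U) = (U + X)/4 = U/4 + X/4)
z(O) = -2*(-3 + O)² (z(O) = -2*(O - 3)² = -2*(-3 + O)²)
P(N, S) = -189 + √2*√N (P(N, S) = √2*√N - 189 = -189 + √2*√N)
P(-1459, z(48)) + M(1442, -952) = (-189 + √2*√(-1459)) + ((¼)*(-952) + (¼)*1442) = (-189 + √2*(I*√1459)) + (-238 + 721/2) = (-189 + I*√2918) + 245/2 = -133/2 + I*√2918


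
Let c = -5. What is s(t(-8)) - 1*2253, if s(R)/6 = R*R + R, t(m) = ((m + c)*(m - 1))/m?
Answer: -33837/32 ≈ -1057.4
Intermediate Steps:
t(m) = (-1 + m)*(-5 + m)/m (t(m) = ((m - 5)*(m - 1))/m = ((-5 + m)*(-1 + m))/m = ((-1 + m)*(-5 + m))/m = (-1 + m)*(-5 + m)/m)
s(R) = 6*R + 6*R² (s(R) = 6*(R*R + R) = 6*(R² + R) = 6*(R + R²) = 6*R + 6*R²)
s(t(-8)) - 1*2253 = 6*(-6 - 8 + 5/(-8))*(1 + (-6 - 8 + 5/(-8))) - 1*2253 = 6*(-6 - 8 + 5*(-⅛))*(1 + (-6 - 8 + 5*(-⅛))) - 2253 = 6*(-6 - 8 - 5/8)*(1 + (-6 - 8 - 5/8)) - 2253 = 6*(-117/8)*(1 - 117/8) - 2253 = 6*(-117/8)*(-109/8) - 2253 = 38259/32 - 2253 = -33837/32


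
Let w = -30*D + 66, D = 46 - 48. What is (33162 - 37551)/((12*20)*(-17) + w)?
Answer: 1463/1318 ≈ 1.1100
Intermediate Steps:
D = -2
w = 126 (w = -30*(-2) + 66 = 60 + 66 = 126)
(33162 - 37551)/((12*20)*(-17) + w) = (33162 - 37551)/((12*20)*(-17) + 126) = -4389/(240*(-17) + 126) = -4389/(-4080 + 126) = -4389/(-3954) = -4389*(-1/3954) = 1463/1318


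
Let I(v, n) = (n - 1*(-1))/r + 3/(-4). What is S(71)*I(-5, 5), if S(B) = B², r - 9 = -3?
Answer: 5041/4 ≈ 1260.3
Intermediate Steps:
r = 6 (r = 9 - 3 = 6)
I(v, n) = -7/12 + n/6 (I(v, n) = (n - 1*(-1))/6 + 3/(-4) = (n + 1)*(⅙) + 3*(-¼) = (1 + n)*(⅙) - ¾ = (⅙ + n/6) - ¾ = -7/12 + n/6)
S(71)*I(-5, 5) = 71²*(-7/12 + (⅙)*5) = 5041*(-7/12 + ⅚) = 5041*(¼) = 5041/4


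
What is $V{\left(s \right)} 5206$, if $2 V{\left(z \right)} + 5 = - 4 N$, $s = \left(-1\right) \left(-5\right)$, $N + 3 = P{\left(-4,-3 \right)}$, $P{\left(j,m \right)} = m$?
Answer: $49457$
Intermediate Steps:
$N = -6$ ($N = -3 - 3 = -6$)
$s = 5$
$V{\left(z \right)} = \frac{19}{2}$ ($V{\left(z \right)} = - \frac{5}{2} + \frac{\left(-4\right) \left(-6\right)}{2} = - \frac{5}{2} + \frac{1}{2} \cdot 24 = - \frac{5}{2} + 12 = \frac{19}{2}$)
$V{\left(s \right)} 5206 = \frac{19}{2} \cdot 5206 = 49457$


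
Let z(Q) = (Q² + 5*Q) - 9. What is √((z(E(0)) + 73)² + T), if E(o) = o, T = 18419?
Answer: √22515 ≈ 150.05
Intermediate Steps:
z(Q) = -9 + Q² + 5*Q
√((z(E(0)) + 73)² + T) = √(((-9 + 0² + 5*0) + 73)² + 18419) = √(((-9 + 0 + 0) + 73)² + 18419) = √((-9 + 73)² + 18419) = √(64² + 18419) = √(4096 + 18419) = √22515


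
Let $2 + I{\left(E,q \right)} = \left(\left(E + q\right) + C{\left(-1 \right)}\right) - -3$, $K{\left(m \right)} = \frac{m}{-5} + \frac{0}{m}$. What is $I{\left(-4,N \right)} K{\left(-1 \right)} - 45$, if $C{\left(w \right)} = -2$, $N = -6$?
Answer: $- \frac{236}{5} \approx -47.2$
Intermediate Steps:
$K{\left(m \right)} = - \frac{m}{5}$ ($K{\left(m \right)} = m \left(- \frac{1}{5}\right) + 0 = - \frac{m}{5} + 0 = - \frac{m}{5}$)
$I{\left(E,q \right)} = -1 + E + q$ ($I{\left(E,q \right)} = -2 - \left(-1 - E - q\right) = -2 + \left(\left(-2 + E + q\right) + 3\right) = -2 + \left(1 + E + q\right) = -1 + E + q$)
$I{\left(-4,N \right)} K{\left(-1 \right)} - 45 = \left(-1 - 4 - 6\right) \left(\left(- \frac{1}{5}\right) \left(-1\right)\right) - 45 = \left(-11\right) \frac{1}{5} - 45 = - \frac{11}{5} - 45 = - \frac{236}{5}$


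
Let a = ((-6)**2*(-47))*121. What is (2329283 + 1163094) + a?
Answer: 3287645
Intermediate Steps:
a = -204732 (a = (36*(-47))*121 = -1692*121 = -204732)
(2329283 + 1163094) + a = (2329283 + 1163094) - 204732 = 3492377 - 204732 = 3287645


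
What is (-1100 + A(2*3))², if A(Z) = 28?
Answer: 1149184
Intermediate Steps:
(-1100 + A(2*3))² = (-1100 + 28)² = (-1072)² = 1149184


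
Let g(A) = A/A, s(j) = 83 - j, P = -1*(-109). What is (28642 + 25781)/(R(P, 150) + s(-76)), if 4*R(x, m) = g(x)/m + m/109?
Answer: 3559264200/10421209 ≈ 341.54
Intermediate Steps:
P = 109
g(A) = 1
R(x, m) = 1/(4*m) + m/436 (R(x, m) = (1/m + m/109)/4 = 1/(4*m) + m/436)
(28642 + 25781)/(R(P, 150) + s(-76)) = (28642 + 25781)/((1/436)*(109 + 150²)/150 + (83 - 1*(-76))) = 54423/((1/436)*(1/150)*(109 + 22500) + (83 + 76)) = 54423/((1/436)*(1/150)*22609 + 159) = 54423/(22609/65400 + 159) = 54423/(10421209/65400) = 54423*(65400/10421209) = 3559264200/10421209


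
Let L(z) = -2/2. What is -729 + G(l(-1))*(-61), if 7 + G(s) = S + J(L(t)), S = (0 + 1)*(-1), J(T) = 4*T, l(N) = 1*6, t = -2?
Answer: 3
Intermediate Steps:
L(z) = -1 (L(z) = -2*½ = -1)
l(N) = 6
S = -1 (S = 1*(-1) = -1)
G(s) = -12 (G(s) = -7 + (-1 + 4*(-1)) = -7 + (-1 - 4) = -7 - 5 = -12)
-729 + G(l(-1))*(-61) = -729 - 12*(-61) = -729 + 732 = 3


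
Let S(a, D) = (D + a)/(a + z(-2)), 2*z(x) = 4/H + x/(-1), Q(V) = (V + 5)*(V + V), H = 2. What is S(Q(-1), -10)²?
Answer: 9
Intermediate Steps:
Q(V) = 2*V*(5 + V) (Q(V) = (5 + V)*(2*V) = 2*V*(5 + V))
z(x) = 1 - x/2 (z(x) = (4/2 + x/(-1))/2 = (4*(½) + x*(-1))/2 = (2 - x)/2 = 1 - x/2)
S(a, D) = (D + a)/(2 + a) (S(a, D) = (D + a)/(a + (1 - ½*(-2))) = (D + a)/(a + (1 + 1)) = (D + a)/(a + 2) = (D + a)/(2 + a))
S(Q(-1), -10)² = ((-10 + 2*(-1)*(5 - 1))/(2 + 2*(-1)*(5 - 1)))² = ((-10 + 2*(-1)*4)/(2 + 2*(-1)*4))² = ((-10 - 8)/(2 - 8))² = (-18/(-6))² = (-⅙*(-18))² = 3² = 9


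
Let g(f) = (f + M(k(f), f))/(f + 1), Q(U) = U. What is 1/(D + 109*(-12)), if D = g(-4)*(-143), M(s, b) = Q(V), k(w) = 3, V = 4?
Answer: -1/1308 ≈ -0.00076453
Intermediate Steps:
M(s, b) = 4
g(f) = (4 + f)/(1 + f) (g(f) = (f + 4)/(f + 1) = (4 + f)/(1 + f))
D = 0 (D = ((4 - 4)/(1 - 4))*(-143) = (0/(-3))*(-143) = -1/3*0*(-143) = 0*(-143) = 0)
1/(D + 109*(-12)) = 1/(0 + 109*(-12)) = 1/(0 - 1308) = 1/(-1308) = -1/1308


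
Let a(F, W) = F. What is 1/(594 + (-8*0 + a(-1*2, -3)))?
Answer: 1/592 ≈ 0.0016892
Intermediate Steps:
1/(594 + (-8*0 + a(-1*2, -3))) = 1/(594 + (-8*0 - 1*2)) = 1/(594 + (0 - 2)) = 1/(594 - 2) = 1/592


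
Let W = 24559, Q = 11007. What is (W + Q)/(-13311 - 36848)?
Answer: -35566/50159 ≈ -0.70907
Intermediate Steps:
(W + Q)/(-13311 - 36848) = (24559 + 11007)/(-13311 - 36848) = 35566/(-50159) = 35566*(-1/50159) = -35566/50159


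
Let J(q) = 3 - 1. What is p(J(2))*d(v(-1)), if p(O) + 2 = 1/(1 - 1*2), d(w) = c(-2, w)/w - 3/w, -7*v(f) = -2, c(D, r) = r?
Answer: 57/2 ≈ 28.500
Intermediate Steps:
v(f) = 2/7 (v(f) = -⅐*(-2) = 2/7)
d(w) = 1 - 3/w (d(w) = w/w - 3/w = 1 - 3/w)
J(q) = 2
p(O) = -3 (p(O) = -2 + 1/(1 - 1*2) = -2 + 1/(1 - 2) = -2 + 1/(-1) = -2 - 1 = -3)
p(J(2))*d(v(-1)) = -3*(-3 + 2/7)/2/7 = -21*(-19)/(2*7) = -3*(-19/2) = 57/2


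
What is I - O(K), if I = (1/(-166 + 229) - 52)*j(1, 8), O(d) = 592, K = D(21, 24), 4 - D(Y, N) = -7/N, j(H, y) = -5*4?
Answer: 28204/63 ≈ 447.68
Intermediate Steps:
j(H, y) = -20
D(Y, N) = 4 + 7/N (D(Y, N) = 4 - (-7)/N = 4 + 7/N)
K = 103/24 (K = 4 + 7/24 = 103/24 ≈ 4.2917)
I = 65500/63 (I = (1/(-166 + 229) - 52)*(-20) = (1/63 - 52)*(-20) = -3275/63*(-20) = 65500/63 ≈ 1039.7)
I - O(K) = 65500/63 - 1*592 = 65500/63 - 592 = 28204/63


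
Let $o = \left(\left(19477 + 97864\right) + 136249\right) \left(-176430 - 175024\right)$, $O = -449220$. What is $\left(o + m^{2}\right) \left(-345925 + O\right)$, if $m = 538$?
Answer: $70867242795630320$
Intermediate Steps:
$o = -89125219860$ ($o = \left(117341 + 136249\right) \left(-351454\right) = 253590 \left(-351454\right) = -89125219860$)
$\left(o + m^{2}\right) \left(-345925 + O\right) = \left(-89125219860 + 538^{2}\right) \left(-345925 - 449220\right) = \left(-89125219860 + 289444\right) \left(-795145\right) = \left(-89124930416\right) \left(-795145\right) = 70867242795630320$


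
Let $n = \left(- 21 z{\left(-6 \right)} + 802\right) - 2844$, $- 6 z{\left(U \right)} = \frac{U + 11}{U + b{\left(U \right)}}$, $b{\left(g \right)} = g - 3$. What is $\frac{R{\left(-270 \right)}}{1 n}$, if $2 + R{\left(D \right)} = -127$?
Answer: $\frac{774}{12259} \approx 0.063137$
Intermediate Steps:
$b{\left(g \right)} = -3 + g$
$R{\left(D \right)} = -129$ ($R{\left(D \right)} = -2 - 127 = -129$)
$z{\left(U \right)} = - \frac{11 + U}{6 \left(-3 + 2 U\right)}$ ($z{\left(U \right)} = - \frac{\left(U + 11\right) \frac{1}{U + \left(-3 + U\right)}}{6} = - \frac{\left(11 + U\right) \frac{1}{-3 + 2 U}}{6} = - \frac{\frac{1}{-3 + 2 U} \left(11 + U\right)}{6} = - \frac{11 + U}{6 \left(-3 + 2 U\right)}$)
$n = - \frac{12259}{6}$ ($n = \left(- 21 \frac{-11 - -6}{6 \left(-3 + 2 \left(-6\right)\right)} + 802\right) - 2844 = \left(- 21 \frac{-11 + 6}{6 \left(-3 - 12\right)} + 802\right) - 2844 = \left(- 21 \cdot \frac{1}{6} \frac{1}{-15} \left(-5\right) + 802\right) - 2844 = \left(- 21 \cdot \frac{1}{6} \left(- \frac{1}{15}\right) \left(-5\right) + 802\right) - 2844 = \left(\left(-21\right) \frac{1}{18} + 802\right) - 2844 = \left(- \frac{7}{6} + 802\right) - 2844 = \frac{4805}{6} - 2844 = - \frac{12259}{6} \approx -2043.2$)
$\frac{R{\left(-270 \right)}}{1 n} = - \frac{129}{1 \left(- \frac{12259}{6}\right)} = - \frac{129}{- \frac{12259}{6}} = \left(-129\right) \left(- \frac{6}{12259}\right) = \frac{774}{12259}$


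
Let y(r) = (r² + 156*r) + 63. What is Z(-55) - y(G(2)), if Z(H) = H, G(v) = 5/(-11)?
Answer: -5723/121 ≈ -47.298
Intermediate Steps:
G(v) = -5/11 (G(v) = 5*(-1/11) = -5/11)
y(r) = 63 + r² + 156*r
Z(-55) - y(G(2)) = -55 - (63 + (-5/11)² + 156*(-5/11)) = -55 - (63 + 25/121 - 780/11) = -55 - 1*(-932/121) = -55 + 932/121 = -5723/121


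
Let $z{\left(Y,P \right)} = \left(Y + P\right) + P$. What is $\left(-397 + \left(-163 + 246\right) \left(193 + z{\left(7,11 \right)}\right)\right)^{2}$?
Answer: $325044841$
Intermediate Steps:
$z{\left(Y,P \right)} = Y + 2 P$ ($z{\left(Y,P \right)} = \left(P + Y\right) + P = Y + 2 P$)
$\left(-397 + \left(-163 + 246\right) \left(193 + z{\left(7,11 \right)}\right)\right)^{2} = \left(-397 + \left(-163 + 246\right) \left(193 + \left(7 + 2 \cdot 11\right)\right)\right)^{2} = \left(-397 + 83 \left(193 + \left(7 + 22\right)\right)\right)^{2} = \left(-397 + 83 \left(193 + 29\right)\right)^{2} = \left(-397 + 83 \cdot 222\right)^{2} = \left(-397 + 18426\right)^{2} = 18029^{2} = 325044841$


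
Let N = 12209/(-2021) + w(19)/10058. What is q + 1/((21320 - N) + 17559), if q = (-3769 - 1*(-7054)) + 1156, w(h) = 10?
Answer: 37343362268348/8408773261 ≈ 4441.0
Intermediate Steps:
N = -1306148/216247 (N = 12209/(-2021) + 10/10058 = 12209*(-1/2021) + 10*(1/10058) = -12209/2021 + 5/5029 = -1306148/216247 ≈ -6.0401)
q = 4441 (q = (-3769 + 7054) + 1156 = 3285 + 1156 = 4441)
q + 1/((21320 - N) + 17559) = 4441 + 1/((21320 - 1*(-1306148/216247)) + 17559) = 4441 + 1/((21320 + 1306148/216247) + 17559) = 4441 + 1/(4611692188/216247 + 17559) = 4441 + 1/(8408773261/216247) = 4441 + 216247/8408773261 = 37343362268348/8408773261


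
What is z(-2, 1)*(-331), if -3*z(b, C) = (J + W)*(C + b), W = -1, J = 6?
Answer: -1655/3 ≈ -551.67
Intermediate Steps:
z(b, C) = -5*C/3 - 5*b/3 (z(b, C) = -(6 - 1)*(C + b)/3 = -5*(C + b)/3 = -(5*C + 5*b)/3 = -5*C/3 - 5*b/3)
z(-2, 1)*(-331) = (-5/3*1 - 5/3*(-2))*(-331) = (-5/3 + 10/3)*(-331) = (5/3)*(-331) = -1655/3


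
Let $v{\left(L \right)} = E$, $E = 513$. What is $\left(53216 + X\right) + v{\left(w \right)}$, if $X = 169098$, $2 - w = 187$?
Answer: $222827$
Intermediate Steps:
$w = -185$ ($w = 2 - 187 = -185$)
$v{\left(L \right)} = 513$
$\left(53216 + X\right) + v{\left(w \right)} = \left(53216 + 169098\right) + 513 = 222314 + 513 = 222827$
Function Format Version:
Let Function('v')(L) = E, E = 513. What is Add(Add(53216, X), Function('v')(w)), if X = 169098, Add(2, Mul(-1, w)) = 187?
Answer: 222827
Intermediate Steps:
w = -185 (w = Add(2, Mul(-1, 187)) = Add(2, -187) = -185)
Function('v')(L) = 513
Add(Add(53216, X), Function('v')(w)) = Add(Add(53216, 169098), 513) = Add(222314, 513) = 222827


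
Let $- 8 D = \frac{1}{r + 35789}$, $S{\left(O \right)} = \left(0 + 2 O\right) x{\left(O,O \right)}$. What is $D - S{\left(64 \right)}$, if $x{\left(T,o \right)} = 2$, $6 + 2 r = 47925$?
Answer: $- \frac{122364929}{477988} \approx -256.0$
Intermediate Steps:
$r = \frac{47919}{2}$ ($r = -3 + \frac{1}{2} \cdot 47925 = -3 + \frac{47925}{2} = \frac{47919}{2} \approx 23960.0$)
$S{\left(O \right)} = 4 O$ ($S{\left(O \right)} = \left(0 + 2 O\right) 2 = 2 O 2 = 4 O$)
$D = - \frac{1}{477988}$ ($D = - \frac{1}{8 \left(\frac{47919}{2} + 35789\right)} = - \frac{1}{8 \cdot \frac{119497}{2}} = \left(- \frac{1}{8}\right) \frac{2}{119497} = - \frac{1}{477988} \approx -2.0921 \cdot 10^{-6}$)
$D - S{\left(64 \right)} = - \frac{1}{477988} - 4 \cdot 64 = - \frac{1}{477988} - 256 = - \frac{122364929}{477988}$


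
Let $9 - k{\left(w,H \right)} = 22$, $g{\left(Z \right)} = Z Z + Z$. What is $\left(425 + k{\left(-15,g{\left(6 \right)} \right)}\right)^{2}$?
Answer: $169744$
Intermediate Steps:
$g{\left(Z \right)} = Z + Z^{2}$ ($g{\left(Z \right)} = Z^{2} + Z = Z + Z^{2}$)
$k{\left(w,H \right)} = -13$ ($k{\left(w,H \right)} = 9 - 22 = -13$)
$\left(425 + k{\left(-15,g{\left(6 \right)} \right)}\right)^{2} = \left(425 - 13\right)^{2} = 412^{2} = 169744$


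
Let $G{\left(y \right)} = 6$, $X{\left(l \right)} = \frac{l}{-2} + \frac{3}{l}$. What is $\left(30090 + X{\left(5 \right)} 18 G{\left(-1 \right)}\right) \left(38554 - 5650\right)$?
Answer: $\frac{4916647296}{5} \approx 9.8333 \cdot 10^{8}$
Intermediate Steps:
$X{\left(l \right)} = \frac{3}{l} - \frac{l}{2}$ ($X{\left(l \right)} = l \left(- \frac{1}{2}\right) + \frac{3}{l} = - \frac{l}{2} + \frac{3}{l} = \frac{3}{l} - \frac{l}{2}$)
$\left(30090 + X{\left(5 \right)} 18 G{\left(-1 \right)}\right) \left(38554 - 5650\right) = \left(30090 + \left(\frac{3}{5} - \frac{5}{2}\right) 18 \cdot 6\right) \left(38554 - 5650\right) = \left(30090 + \left(3 \cdot \frac{1}{5} - \frac{5}{2}\right) 18 \cdot 6\right) 32904 = \left(30090 + \left(\frac{3}{5} - \frac{5}{2}\right) 18 \cdot 6\right) 32904 = \left(30090 + \left(- \frac{19}{10}\right) 18 \cdot 6\right) 32904 = \left(30090 - \frac{1026}{5}\right) 32904 = \frac{149424}{5} \cdot 32904 = \frac{4916647296}{5}$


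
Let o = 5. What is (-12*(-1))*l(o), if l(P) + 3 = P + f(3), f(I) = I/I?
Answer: 36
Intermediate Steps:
f(I) = 1
l(P) = -2 + P (l(P) = -3 + (P + 1) = -3 + (1 + P) = -2 + P)
(-12*(-1))*l(o) = (-12*(-1))*(-2 + 5) = 12*3 = 36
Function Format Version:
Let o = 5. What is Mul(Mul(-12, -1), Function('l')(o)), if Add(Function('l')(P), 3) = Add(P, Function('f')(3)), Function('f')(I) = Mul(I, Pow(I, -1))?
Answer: 36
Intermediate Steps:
Function('f')(I) = 1
Function('l')(P) = Add(-2, P) (Function('l')(P) = Add(-3, Add(P, 1)) = Add(-3, Add(1, P)) = Add(-2, P))
Mul(Mul(-12, -1), Function('l')(o)) = Mul(Mul(-12, -1), Add(-2, 5)) = Mul(12, 3) = 36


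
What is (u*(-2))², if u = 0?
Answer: 0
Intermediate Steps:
(u*(-2))² = (0*(-2))² = 0² = 0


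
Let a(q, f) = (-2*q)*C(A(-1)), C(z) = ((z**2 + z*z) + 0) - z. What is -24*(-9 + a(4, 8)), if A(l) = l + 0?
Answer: 792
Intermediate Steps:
A(l) = l
C(z) = -z + 2*z**2 (C(z) = ((z**2 + z**2) + 0) - z = (2*z**2 + 0) - z = 2*z**2 - z = -z + 2*z**2)
a(q, f) = -6*q (a(q, f) = (-2*q)*(-(-1 + 2*(-1))) = (-2*q)*(-(-1 - 2)) = (-2*q)*(-1*(-3)) = -2*q*3 = -6*q)
-24*(-9 + a(4, 8)) = -24*(-9 - 6*4) = -24*(-9 - 24) = -24*(-33) = 792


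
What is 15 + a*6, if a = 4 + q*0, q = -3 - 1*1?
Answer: 39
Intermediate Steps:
q = -4 (q = -3 - 1 = -4)
a = 4 (a = 4 - 4*0 = 4 + 0 = 4)
15 + a*6 = 15 + 4*6 = 15 + 24 = 39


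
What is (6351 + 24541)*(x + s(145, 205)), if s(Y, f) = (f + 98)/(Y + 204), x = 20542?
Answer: 221478989212/349 ≈ 6.3461e+8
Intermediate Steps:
s(Y, f) = (98 + f)/(204 + Y)
(6351 + 24541)*(x + s(145, 205)) = (6351 + 24541)*(20542 + (98 + 205)/(204 + 145)) = 30892*(20542 + 303/349) = 30892*(7169461/349) = 221478989212/349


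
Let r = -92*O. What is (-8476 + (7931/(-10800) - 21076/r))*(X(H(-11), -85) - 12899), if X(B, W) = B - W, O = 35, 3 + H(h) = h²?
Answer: 338743186973/3150 ≈ 1.0754e+8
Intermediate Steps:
H(h) = -3 + h²
r = -3220 (r = -92*35 = -3220)
(-8476 + (7931/(-10800) - 21076/r))*(X(H(-11), -85) - 12899) = (-8476 + (7931/(-10800) - 21076/(-3220)))*(((-3 + (-11)²) - 1*(-85)) - 12899) = (-8476 + (7931*(-1/10800) - 21076*(-1/3220)))*(((-3 + 121) + 85) - 12899) = (-8476 + (-7931/10800 + 5269/805))*((118 + 85) - 12899) = (-8476 + 10104149/1738800)*(203 - 12899) = -14727964651/1738800*(-12696) = 338743186973/3150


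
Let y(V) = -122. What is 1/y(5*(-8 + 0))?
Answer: -1/122 ≈ -0.0081967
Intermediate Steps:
1/y(5*(-8 + 0)) = 1/(-122) = -1/122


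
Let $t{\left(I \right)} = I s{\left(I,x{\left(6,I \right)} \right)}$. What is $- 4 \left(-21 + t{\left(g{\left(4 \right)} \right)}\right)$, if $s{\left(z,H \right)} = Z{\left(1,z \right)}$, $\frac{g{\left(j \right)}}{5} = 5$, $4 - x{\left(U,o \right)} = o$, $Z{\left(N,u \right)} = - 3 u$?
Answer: $7584$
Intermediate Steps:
$x{\left(U,o \right)} = 4 - o$
$g{\left(j \right)} = 25$ ($g{\left(j \right)} = 5 \cdot 5 = 25$)
$s{\left(z,H \right)} = - 3 z$
$t{\left(I \right)} = - 3 I^{2}$ ($t{\left(I \right)} = I \left(- 3 I\right) = - 3 I^{2}$)
$- 4 \left(-21 + t{\left(g{\left(4 \right)} \right)}\right) = - 4 \left(-21 - 3 \cdot 25^{2}\right) = - 4 \left(-21 - 1875\right) = \left(-4\right) \left(-1896\right) = 7584$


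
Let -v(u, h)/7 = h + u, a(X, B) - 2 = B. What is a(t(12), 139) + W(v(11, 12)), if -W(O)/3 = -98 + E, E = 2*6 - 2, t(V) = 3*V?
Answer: 405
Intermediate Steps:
a(X, B) = 2 + B
E = 10 (E = 12 - 2 = 10)
v(u, h) = -7*h - 7*u (v(u, h) = -7*(h + u) = -7*h - 7*u)
W(O) = 264 (W(O) = -3*(-98 + 10) = -3*(-88) = 264)
a(t(12), 139) + W(v(11, 12)) = (2 + 139) + 264 = 141 + 264 = 405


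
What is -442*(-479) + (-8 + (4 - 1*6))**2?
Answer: 211818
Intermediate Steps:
-442*(-479) + (-8 + (4 - 1*6))**2 = 211718 + (-8 + (4 - 6))**2 = 211718 + (-8 - 2)**2 = 211718 + (-10)**2 = 211718 + 100 = 211818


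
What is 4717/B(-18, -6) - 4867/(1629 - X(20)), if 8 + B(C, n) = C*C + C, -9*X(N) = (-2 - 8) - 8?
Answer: 6224193/484846 ≈ 12.837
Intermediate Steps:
X(N) = 2 (X(N) = -((-2 - 8) - 8)/9 = -(-10 - 8)/9 = -1/9*(-18) = 2)
B(C, n) = -8 + C + C**2 (B(C, n) = -8 + (C*C + C) = -8 + (C**2 + C) = -8 + (C + C**2) = -8 + C + C**2)
4717/B(-18, -6) - 4867/(1629 - X(20)) = 4717/(-8 - 18 + (-18)**2) - 4867/(1629 - 1*2) = 4717/(-8 - 18 + 324) - 4867/(1629 - 2) = 4717/298 - 4867/1627 = 6224193/484846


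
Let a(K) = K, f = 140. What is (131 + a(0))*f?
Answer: 18340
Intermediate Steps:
(131 + a(0))*f = (131 + 0)*140 = 131*140 = 18340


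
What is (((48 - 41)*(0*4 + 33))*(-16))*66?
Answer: -243936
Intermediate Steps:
(((48 - 41)*(0*4 + 33))*(-16))*66 = ((7*(0 + 33))*(-16))*66 = ((7*33)*(-16))*66 = (231*(-16))*66 = -3696*66 = -243936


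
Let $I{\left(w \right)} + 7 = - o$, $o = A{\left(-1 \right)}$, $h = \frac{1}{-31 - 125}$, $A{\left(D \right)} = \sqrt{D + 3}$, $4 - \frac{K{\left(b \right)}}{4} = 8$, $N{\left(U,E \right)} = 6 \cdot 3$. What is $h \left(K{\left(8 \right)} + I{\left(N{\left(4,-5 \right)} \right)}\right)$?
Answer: $\frac{23}{156} + \frac{\sqrt{2}}{156} \approx 0.1565$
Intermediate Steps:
$N{\left(U,E \right)} = 18$
$K{\left(b \right)} = -16$ ($K{\left(b \right)} = 16 - 32 = -16$)
$A{\left(D \right)} = \sqrt{3 + D}$
$h = - \frac{1}{156}$ ($h = \frac{1}{-156} = - \frac{1}{156} \approx -0.0064103$)
$o = \sqrt{2}$ ($o = \sqrt{3 - 1} = \sqrt{2} \approx 1.4142$)
$I{\left(w \right)} = -7 - \sqrt{2}$
$h \left(K{\left(8 \right)} + I{\left(N{\left(4,-5 \right)} \right)}\right) = - \frac{-16 - \left(7 + \sqrt{2}\right)}{156} = - \frac{-23 - \sqrt{2}}{156} = \frac{23}{156} + \frac{\sqrt{2}}{156}$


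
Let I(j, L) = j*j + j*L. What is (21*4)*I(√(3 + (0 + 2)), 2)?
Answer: 420 + 168*√5 ≈ 795.66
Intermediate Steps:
I(j, L) = j² + L*j
(21*4)*I(√(3 + (0 + 2)), 2) = (21*4)*(√(3 + (0 + 2))*(2 + √(3 + (0 + 2)))) = 84*(√(3 + 2)*(2 + √(3 + 2))) = 84*(√5*(2 + √5)) = 84*√5*(2 + √5)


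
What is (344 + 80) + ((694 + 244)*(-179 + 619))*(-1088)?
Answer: -449038936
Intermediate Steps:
(344 + 80) + ((694 + 244)*(-179 + 619))*(-1088) = 424 + (938*440)*(-1088) = 424 + 412720*(-1088) = 424 - 449039360 = -449038936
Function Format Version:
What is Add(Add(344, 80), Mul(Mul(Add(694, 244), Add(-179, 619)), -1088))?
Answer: -449038936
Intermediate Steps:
Add(Add(344, 80), Mul(Mul(Add(694, 244), Add(-179, 619)), -1088)) = Add(424, Mul(Mul(938, 440), -1088)) = Add(424, Mul(412720, -1088)) = Add(424, -449039360) = -449038936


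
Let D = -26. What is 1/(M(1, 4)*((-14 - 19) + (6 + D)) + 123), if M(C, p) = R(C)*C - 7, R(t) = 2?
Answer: 1/388 ≈ 0.0025773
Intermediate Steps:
M(C, p) = -7 + 2*C (M(C, p) = 2*C - 7 = -7 + 2*C)
1/(M(1, 4)*((-14 - 19) + (6 + D)) + 123) = 1/((-7 + 2*1)*((-14 - 19) + (6 - 26)) + 123) = 1/((-7 + 2)*(-33 - 20) + 123) = 1/(-5*(-53) + 123) = 1/(265 + 123) = 1/388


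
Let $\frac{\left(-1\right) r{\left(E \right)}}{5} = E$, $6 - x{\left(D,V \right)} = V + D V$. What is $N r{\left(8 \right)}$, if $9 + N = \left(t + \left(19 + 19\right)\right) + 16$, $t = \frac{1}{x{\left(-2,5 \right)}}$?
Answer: $- \frac{19840}{11} \approx -1803.6$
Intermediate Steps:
$x{\left(D,V \right)} = 6 - V - D V$ ($x{\left(D,V \right)} = 6 - \left(V + D V\right) = 6 - V - D V$)
$r{\left(E \right)} = - 5 E$
$t = \frac{1}{11}$ ($t = \frac{1}{6 - 5 - \left(-2\right) 5} = \frac{1}{6 - 5 + 10} = \frac{1}{11} \approx 0.090909$)
$N = \frac{496}{11}$ ($N = -9 + \left(\left(\frac{1}{11} + \left(19 + 19\right)\right) + 16\right) = -9 + \left(\left(\frac{1}{11} + 38\right) + 16\right) = -9 + \left(\frac{419}{11} + 16\right) = -9 + \frac{595}{11} = \frac{496}{11} \approx 45.091$)
$N r{\left(8 \right)} = \frac{496 \left(\left(-5\right) 8\right)}{11} = \frac{496}{11} \left(-40\right) = - \frac{19840}{11}$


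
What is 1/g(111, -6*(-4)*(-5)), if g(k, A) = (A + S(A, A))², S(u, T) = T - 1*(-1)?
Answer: 1/57121 ≈ 1.7507e-5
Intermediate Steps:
S(u, T) = 1 + T (S(u, T) = T + 1 = 1 + T)
g(k, A) = (1 + 2*A)² (g(k, A) = (A + (1 + A))² = (1 + 2*A)²)
1/g(111, -6*(-4)*(-5)) = 1/((1 + 2*(-6*(-4)*(-5)))²) = 1/((1 + 2*(24*(-5)))²) = 1/((1 + 2*(-120))²) = 1/((1 - 240)²) = 1/((-239)²) = 1/57121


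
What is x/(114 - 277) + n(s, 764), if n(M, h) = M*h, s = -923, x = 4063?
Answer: -114947099/163 ≈ -7.0520e+5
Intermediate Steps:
x/(114 - 277) + n(s, 764) = 4063/(114 - 277) - 923*764 = 4063/(-163) - 705172 = 4063*(-1/163) - 705172 = -4063/163 - 705172 = -114947099/163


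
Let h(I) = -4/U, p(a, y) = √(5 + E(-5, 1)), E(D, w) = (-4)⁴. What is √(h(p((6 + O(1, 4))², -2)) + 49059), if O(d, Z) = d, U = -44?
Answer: 5*√237446/11 ≈ 221.49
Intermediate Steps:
E(D, w) = 256
p(a, y) = 3*√29 (p(a, y) = √(5 + 256) = √261 = 3*√29)
h(I) = 1/11 (h(I) = -4/(-44) = -4*(-1/44) = 1/11)
√(h(p((6 + O(1, 4))², -2)) + 49059) = √(1/11 + 49059) = √(539650/11) = 5*√237446/11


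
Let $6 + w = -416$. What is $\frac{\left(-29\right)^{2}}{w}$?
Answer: $- \frac{841}{422} \approx -1.9929$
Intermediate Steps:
$w = -422$ ($w = -6 - 416 = -422$)
$\frac{\left(-29\right)^{2}}{w} = \frac{\left(-29\right)^{2}}{-422} = 841 \left(- \frac{1}{422}\right) = - \frac{841}{422}$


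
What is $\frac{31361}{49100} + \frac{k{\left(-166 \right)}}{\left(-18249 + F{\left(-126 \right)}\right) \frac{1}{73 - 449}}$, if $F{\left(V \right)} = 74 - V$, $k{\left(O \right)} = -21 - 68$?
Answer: $- \frac{1077047711}{886205900} \approx -1.2153$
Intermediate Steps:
$k{\left(O \right)} = -89$
$\frac{31361}{49100} + \frac{k{\left(-166 \right)}}{\left(-18249 + F{\left(-126 \right)}\right) \frac{1}{73 - 449}} = \frac{31361}{49100} - \frac{89}{\left(-18249 + \left(74 - -126\right)\right) \frac{1}{73 - 449}} = 31361 \cdot \frac{1}{49100} - \frac{89}{\left(-18249 + \left(74 + 126\right)\right) \frac{1}{-376}} = \frac{31361}{49100} - \frac{89}{\left(-18249 + 200\right) \left(- \frac{1}{376}\right)} = \frac{31361}{49100} - \frac{89}{\left(-18049\right) \left(- \frac{1}{376}\right)} = \frac{31361}{49100} - \frac{89}{\frac{18049}{376}} = \frac{31361}{49100} - \frac{33464}{18049} = - \frac{1077047711}{886205900}$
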